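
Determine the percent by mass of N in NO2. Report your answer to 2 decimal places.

30.45%

Molar mass = 1(14.01) + 2(16.00) = 46.010 g/mol
Mass of N per mole = 1 × 14.01 = 14.010 g
% N = 14.010 / 46.010 × 100 = 30.45%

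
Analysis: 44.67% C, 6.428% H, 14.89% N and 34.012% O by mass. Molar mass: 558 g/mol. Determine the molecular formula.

C21H36N6O12

Assume 100 g: 44.67 g C, 6.428 g H, 14.89 g N, 34.012 g O.
C: 44.67 g ÷ 12.01 g/mol = 3.719 mol
H: 6.428 g ÷ 1.008 g/mol = 6.377 mol
N: 14.89 g ÷ 14.01 g/mol = 1.063 mol
O: 34.012 g ÷ 16.00 g/mol = 2.126 mol
Divide by the smallest (1.063 mol N): C 3.500, H 6.000, N 1.000, O 2.000
×2: C 7.00, H 12.00, N 2.00, O 4.00 → C7H12N2O4
Empirical-formula mass = 188.19 g/mol
n = 558 / 188.19 = 2.97 ≈ 3
Molecular formula = (C7H12N2O4)×3 = C21H36N6O12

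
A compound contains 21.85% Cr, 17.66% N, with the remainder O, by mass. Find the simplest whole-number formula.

Assume 100 g: 21.85 g Cr, 17.66 g N, 60.49 g O.
Moles — Cr: 21.85 / 52.00 = 0.4202 mol; N: 17.66 / 14.01 = 1.261 mol; O: 60.49 / 16.00 = 3.781 mol
Ratios (÷ 0.4202): Cr 1.000, N 3.000, O 8.997
≈ 1:3:9 → CrN3O9

CrN3O9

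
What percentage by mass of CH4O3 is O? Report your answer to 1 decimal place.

75.0%

Molar mass = 1(12.01) + 4(1.008) + 3(16.00) = 64.042 g/mol
Mass of O per mole = 3 × 16.00 = 48.000 g
% O = 48.000 / 64.042 × 100 = 75.0%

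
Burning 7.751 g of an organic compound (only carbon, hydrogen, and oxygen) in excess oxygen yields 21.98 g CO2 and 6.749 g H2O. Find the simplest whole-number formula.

C8H12O

mol C = 21.98 / 44.01 = 0.4994; mass C = 0.4994 × 12.01 = 5.998 g
mol H = 2 × (6.749 / 18.02) = 0.7491; mass H = 0.7491 × 1.008 = 0.7550 g
mass O = 7.751 − (6.753) = 0.9978 g → mol O = 0.06236
Divide by the smallest (0.06236 mol O): C 8.009, H 12.012, O 1.000
→ C8H12O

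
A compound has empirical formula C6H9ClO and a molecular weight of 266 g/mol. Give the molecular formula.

C12H18Cl2O2

Empirical-formula mass = 132.58 g/mol
n = 266 / 132.58 = 2.01 ≈ 2
Molecular formula = (C6H9ClO)2 = C12H18Cl2O2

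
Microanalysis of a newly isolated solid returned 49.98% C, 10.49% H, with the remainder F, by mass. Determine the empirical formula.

Assume 100 g: 49.98 g C, 10.49 g H, 39.53 g F.
C: 49.98 g ÷ 12.01 g/mol = 4.162 mol
H: 10.49 g ÷ 1.008 g/mol = 10.41 mol
F: 39.53 g ÷ 19.00 g/mol = 2.081 mol
Smallest is F at 2.081 mol; normalising gives C 2.000, H 5.002, F 1.000
Ratio ≈ 2:5:1, so the empirical formula is C2H5F

C2H5F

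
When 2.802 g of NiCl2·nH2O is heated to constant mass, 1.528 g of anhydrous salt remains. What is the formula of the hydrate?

NiCl2·6H2O

Mass of water lost = 2.802 − 1.528 = 1.274 g → 1.274 / 18.02 = 0.0707 mol H2O
Molar mass of NiCl2 = 129.59 g/mol → mol NiCl2 = 1.528 / 129.59 = 0.01179
n = 0.0707 / 0.01179 = 6.00 ≈ 6 → NiCl2·6H2O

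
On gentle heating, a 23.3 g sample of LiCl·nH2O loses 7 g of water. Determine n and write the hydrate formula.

LiCl·H2O

Mass of anhydrous LiCl = 23.3 − 7 = 16.3 g
mol H2O = 7 / 18.02 = 0.3885
Molar mass of LiCl = 42.39 g/mol → mol LiCl = 16.3 / 42.39 = 0.3845
n = 0.3885 / 0.3845 = 1.01 ≈ 1 → LiCl·H2O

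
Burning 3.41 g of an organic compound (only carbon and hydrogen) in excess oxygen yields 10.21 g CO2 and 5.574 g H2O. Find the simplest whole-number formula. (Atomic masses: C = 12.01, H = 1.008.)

C3H8

mol C = 10.21 / 44.01 = 0.2320; mass C = 0.2320 × 12.01 = 2.786 g
mol H = 2 × (5.574 / 18.02) = 0.6186; mass H = 0.6186 × 1.008 = 0.6236 g
Ratios (÷ 0.232): C 1.000, H 2.667
Scaling by 3: C 3.00, H 8.00 → C3H8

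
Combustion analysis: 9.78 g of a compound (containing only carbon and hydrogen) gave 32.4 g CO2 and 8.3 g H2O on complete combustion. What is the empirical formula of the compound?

mol C = 32.4 / 44.01 = 0.7362; mass C = 0.7362 × 12.01 = 8.842 g
mol H = 2 × (8.3 / 18.02) = 0.9212; mass H = 0.9212 × 1.008 = 0.9286 g
Ratios (÷ 0.7362): C 1.000, H 1.251
Scaling by 4: C 4.00, H 5.01 → C4H5

C4H5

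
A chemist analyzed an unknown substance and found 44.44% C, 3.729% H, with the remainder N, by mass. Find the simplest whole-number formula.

CHN

Assume 100 g: 44.44 g C, 3.729 g H, 51.831 g N.
n(C) = 44.44/12.01 = 3.7, n(H) = 3.729/1.008 = 3.699, n(N) = 51.831/14.01 = 3.7
Ratios (÷ 3.699): C 1.000, H 1.000, N 1.000
Ratio ≈ 1:1:1, so the empirical formula is CHN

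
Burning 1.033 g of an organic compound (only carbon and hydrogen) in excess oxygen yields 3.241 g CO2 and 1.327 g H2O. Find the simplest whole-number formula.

mol C = 3.241 / 44.01 = 0.07364; mass C = 0.07364 × 12.01 = 0.8844 g
mol H = 2 × (1.327 / 18.02) = 0.1473; mass H = 0.1473 × 1.008 = 0.1485 g
Ratios (÷ 0.07364): C 1.000, H 2.000
Ratio ≈ 1:2, so the empirical formula is CH2

CH2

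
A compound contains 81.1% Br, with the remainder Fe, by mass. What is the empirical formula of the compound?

Assume 100 g: 81.1 g Br, 18.9 g Fe.
n(Br) = 81.1/79.90 = 1.015, n(Fe) = 18.9/55.85 = 0.3384
Divide by the smallest (0.3384 mol Fe): Br 2.999, Fe 1.000
≈ 3:1 → Br3Fe

Br3Fe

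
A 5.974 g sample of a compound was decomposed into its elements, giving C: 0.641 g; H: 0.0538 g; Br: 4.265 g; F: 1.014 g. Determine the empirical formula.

CHBrF

C: 0.641 g ÷ 12.01 g/mol = 0.05337 mol
H: 0.0538 g ÷ 1.008 g/mol = 0.05337 mol
Br: 4.265 g ÷ 79.90 g/mol = 0.05338 mol
F: 1.014 g ÷ 19.00 g/mol = 0.05337 mol
Ratios (÷ 0.05337): C 1.000, H 1.000, Br 1.000, F 1.000
Ratio ≈ 1:1:1:1, so the empirical formula is CHBrF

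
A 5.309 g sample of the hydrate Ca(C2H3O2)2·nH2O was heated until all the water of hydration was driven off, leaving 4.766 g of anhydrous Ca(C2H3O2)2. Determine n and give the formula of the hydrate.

Ca(C2H3O2)2·H2O

Mass of water lost = 5.309 − 4.766 = 0.543 g → 0.543 / 18.02 = 0.03013 mol H2O
Molar mass of Ca(C2H3O2)2 = 158.17 g/mol → mol Ca(C2H3O2)2 = 4.766 / 158.17 = 0.03013
n = 0.03013 / 0.03013 = 1.00 ≈ 1 → Ca(C2H3O2)2·H2O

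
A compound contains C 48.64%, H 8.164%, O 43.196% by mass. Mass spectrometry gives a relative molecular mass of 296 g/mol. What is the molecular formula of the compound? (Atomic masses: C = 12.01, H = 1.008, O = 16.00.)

C12H24O8

Assume 100 g: 48.64 g C, 8.164 g H, 43.196 g O.
Moles — C: 48.64 / 12.01 = 4.05 mol; H: 8.164 / 1.008 = 8.099 mol; O: 43.196 / 16.00 = 2.7 mol
Smallest is O at 2.7 mol; normalising gives C 1.500, H 3.000, O 1.000
Scaling by 2: C 3.00, H 6.00, O 2.00 → C3H6O2
Empirical-formula mass = 74.08 g/mol
n = 296 / 74.08 = 4.00 ≈ 4
Molecular formula = (C3H6O2)×4 = C12H24O8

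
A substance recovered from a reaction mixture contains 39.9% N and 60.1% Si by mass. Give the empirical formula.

N4Si3

Assume 100 g: 39.9 g N, 60.1 g Si.
N: 39.9 g ÷ 14.01 g/mol = 2.848 mol
Si: 60.1 g ÷ 28.09 g/mol = 2.14 mol
Divide by the smallest (2.14 mol Si): N 1.331, Si 1.000
×3: N 3.99, Si 3.00 → N4Si3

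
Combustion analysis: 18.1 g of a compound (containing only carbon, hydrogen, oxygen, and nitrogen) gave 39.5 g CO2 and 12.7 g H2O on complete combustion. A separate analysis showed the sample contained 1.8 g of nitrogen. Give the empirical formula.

C7H11NO2

mol C = 39.5 / 44.01 = 0.8975; mass C = 0.8975 × 12.01 = 10.78 g
mol H = 2 × (12.7 / 18.02) = 1.410; mass H = 1.410 × 1.008 = 1.421 g
mol N = 1.8 / 14.01 = 0.1285
mass O = 18.1 − (14.00) = 4.100 g → mol O = 0.2562
Divide by the smallest (0.1285 mol N): C 6.986, H 10.971, N 1.000, O 1.994
Ratio ≈ 7:11:1:2, so the empirical formula is C7H11NO2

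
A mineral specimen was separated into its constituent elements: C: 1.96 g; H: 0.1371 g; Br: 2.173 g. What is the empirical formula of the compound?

C6H5Br

n(C) = 1.96/12.01 = 0.1632, n(H) = 0.1371/1.008 = 0.136, n(Br) = 2.173/79.90 = 0.0272
Ratios (÷ 0.0272): C 6.001, H 5.001, Br 1.000
≈ 6:5:1 → C6H5Br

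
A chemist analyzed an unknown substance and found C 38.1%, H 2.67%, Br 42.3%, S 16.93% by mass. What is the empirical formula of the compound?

Assume 100 g: 38.1 g C, 2.67 g H, 42.3 g Br, 16.93 g S.
C: 38.1 g ÷ 12.01 g/mol = 3.172 mol
H: 2.67 g ÷ 1.008 g/mol = 2.649 mol
Br: 42.3 g ÷ 79.90 g/mol = 0.5294 mol
S: 16.93 g ÷ 32.07 g/mol = 0.5279 mol
Ratios (÷ 0.5279): C 6.009, H 5.018, Br 1.003, S 1.000
→ C6H5BrS

C6H5BrS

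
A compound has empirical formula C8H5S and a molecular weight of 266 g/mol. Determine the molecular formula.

C16H10S2

Empirical-formula mass = 133.19 g/mol
n = 266 / 133.19 = 2.00 ≈ 2
Molecular formula = (C8H5S)2 = C16H10S2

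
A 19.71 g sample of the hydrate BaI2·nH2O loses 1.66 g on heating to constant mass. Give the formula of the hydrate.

BaI2·2H2O

Mass of anhydrous BaI2 = 19.71 − 1.66 = 18.05 g
mol H2O = 1.66 / 18.02 = 0.09212
Molar mass of BaI2 = 391.13 g/mol → mol BaI2 = 18.05 / 391.13 = 0.04615
n = 0.09212 / 0.04615 = 2.00 ≈ 2 → BaI2·2H2O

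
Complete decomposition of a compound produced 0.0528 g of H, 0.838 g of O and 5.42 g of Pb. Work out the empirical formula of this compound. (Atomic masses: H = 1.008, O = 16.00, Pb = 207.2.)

Moles — H: 0.0528 / 1.008 = 0.05238 mol; O: 0.838 / 16.00 = 0.05237 mol; Pb: 5.42 / 207.2 = 0.02616 mol
Ratios (÷ 0.02616): H 2.002, O 2.002, Pb 1.000
→ H2O2Pb

H2O2Pb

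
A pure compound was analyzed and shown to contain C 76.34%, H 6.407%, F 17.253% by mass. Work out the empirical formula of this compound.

Assume 100 g: 76.34 g C, 6.407 g H, 17.253 g F.
C: 76.34 g ÷ 12.01 g/mol = 6.356 mol
H: 6.407 g ÷ 1.008 g/mol = 6.356 mol
F: 17.253 g ÷ 19.00 g/mol = 0.9081 mol
Ratios (÷ 0.9081): C 7.000, H 7.000, F 1.000
Ratio ≈ 7:7:1, so the empirical formula is C7H7F

C7H7F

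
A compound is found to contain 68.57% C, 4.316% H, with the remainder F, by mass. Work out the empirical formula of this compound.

C4H3F

Assume 100 g: 68.57 g C, 4.316 g H, 27.114 g F.
Moles — C: 68.57 / 12.01 = 5.709 mol; H: 4.316 / 1.008 = 4.282 mol; F: 27.114 / 19.00 = 1.427 mol
Divide by the smallest (1.427 mol F): C 4.001, H 3.000, F 1.000
Ratio ≈ 4:3:1, so the empirical formula is C4H3F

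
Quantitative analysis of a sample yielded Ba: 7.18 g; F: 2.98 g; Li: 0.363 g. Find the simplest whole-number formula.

BaF3Li

n(Ba) = 7.18/137.33 = 0.05228, n(F) = 2.98/19.00 = 0.1568, n(Li) = 0.363/6.94 = 0.05231
Smallest is Ba at 0.05228 mol; normalising gives Ba 1.000, F 3.000, Li 1.000
→ BaF3Li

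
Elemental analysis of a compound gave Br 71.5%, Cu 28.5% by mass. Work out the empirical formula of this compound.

Br2Cu

Assume 100 g: 71.5 g Br, 28.5 g Cu.
Br: 71.5 g ÷ 79.90 g/mol = 0.8949 mol
Cu: 28.5 g ÷ 63.55 g/mol = 0.4485 mol
Ratios (÷ 0.4485): Br 1.995, Cu 1.000
Ratio ≈ 2:1, so the empirical formula is Br2Cu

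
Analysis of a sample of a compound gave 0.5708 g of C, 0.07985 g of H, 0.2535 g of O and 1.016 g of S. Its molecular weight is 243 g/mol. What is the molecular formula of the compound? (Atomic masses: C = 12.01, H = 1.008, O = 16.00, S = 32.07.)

C6H10O2S4

C: 0.5708 g ÷ 12.01 g/mol = 0.04753 mol
H: 0.07985 g ÷ 1.008 g/mol = 0.07922 mol
O: 0.2535 g ÷ 16.00 g/mol = 0.01584 mol
S: 1.016 g ÷ 32.07 g/mol = 0.03168 mol
Smallest is O at 0.01584 mol; normalising gives C 3.000, H 5.000, O 1.000, S 2.000
Ratio ≈ 3:5:1:2, so the empirical formula is C3H5OS2
Empirical-formula mass = 121.21 g/mol
n = 243 / 121.21 = 2.00 ≈ 2
Molecular formula = (C3H5OS2)×2 = C6H10O2S4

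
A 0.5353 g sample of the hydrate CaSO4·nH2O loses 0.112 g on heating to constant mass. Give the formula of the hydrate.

CaSO4·2H2O

Mass of anhydrous CaSO4 = 0.5353 − 0.112 = 0.4233 g
mol H2O = 0.112 / 18.02 = 0.006215
Molar mass of CaSO4 = 136.15 g/mol → mol CaSO4 = 0.4233 / 136.15 = 0.003109
n = 0.006215 / 0.003109 = 2.00 ≈ 2 → CaSO4·2H2O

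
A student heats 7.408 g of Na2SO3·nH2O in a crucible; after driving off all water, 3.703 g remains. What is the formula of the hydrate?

Na2SO3·7H2O

Mass of water lost = 7.408 − 3.703 = 3.705 g → 3.705 / 18.02 = 0.2056 mol H2O
Molar mass of Na2SO3 = 126.05 g/mol → mol Na2SO3 = 3.703 / 126.05 = 0.02938
n = 0.2056 / 0.02938 = 7.00 ≈ 7 → Na2SO3·7H2O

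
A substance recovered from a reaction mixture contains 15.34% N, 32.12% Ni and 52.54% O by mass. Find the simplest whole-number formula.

Assume 100 g: 15.34 g N, 32.12 g Ni, 52.54 g O.
n(N) = 15.34/14.01 = 1.095, n(Ni) = 32.12/58.69 = 0.5473, n(O) = 52.54/16.00 = 3.284
Divide by the smallest (0.5473 mol Ni): N 2.001, Ni 1.000, O 6.000
Ratio ≈ 2:1:6, so the empirical formula is N2NiO6

N2NiO6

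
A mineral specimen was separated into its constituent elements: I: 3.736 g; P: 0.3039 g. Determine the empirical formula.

I3P

Moles — I: 3.736 / 126.90 = 0.02944 mol; P: 0.3039 / 30.97 = 0.009813 mol
Divide by the smallest (0.009813 mol P): I 3.000, P 1.000
→ I3P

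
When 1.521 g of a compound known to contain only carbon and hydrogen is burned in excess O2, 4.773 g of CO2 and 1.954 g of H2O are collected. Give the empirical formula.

mol C = 4.773 / 44.01 = 0.1085; mass C = 0.1085 × 12.01 = 1.303 g
mol H = 2 × (1.954 / 18.02) = 0.2169; mass H = 0.2169 × 1.008 = 0.2186 g
Ratios (÷ 0.1085): C 1.000, H 2.000
≈ 1:2 → CH2

CH2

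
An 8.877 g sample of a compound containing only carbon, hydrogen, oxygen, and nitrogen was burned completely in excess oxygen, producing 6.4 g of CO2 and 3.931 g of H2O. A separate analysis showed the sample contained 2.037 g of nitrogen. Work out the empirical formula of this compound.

mol C = 6.4 / 44.01 = 0.1454; mass C = 0.1454 × 12.01 = 1.747 g
mol H = 2 × (3.931 / 18.02) = 0.4363; mass H = 0.4363 × 1.008 = 0.4398 g
mol N = 2.037 / 14.01 = 0.1454
mass O = 8.877 − (4.223) = 4.654 g → mol O = 0.2909
Smallest is N at 0.1454 mol; normalising gives C 1.000, H 3.001, N 1.000, O 2.000
≈ 1:3:1:2 → CH3NO2

CH3NO2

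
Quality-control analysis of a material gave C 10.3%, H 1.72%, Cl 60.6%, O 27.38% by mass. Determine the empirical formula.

CH2Cl2O2

Assume 100 g: 10.3 g C, 1.72 g H, 60.6 g Cl, 27.38 g O.
Moles — C: 10.3 / 12.01 = 0.8576 mol; H: 1.72 / 1.008 = 1.706 mol; Cl: 60.6 / 35.45 = 1.709 mol; O: 27.38 / 16.00 = 1.711 mol
Ratios (÷ 0.8576): C 1.000, H 1.990, Cl 1.993, O 1.995
→ CH2Cl2O2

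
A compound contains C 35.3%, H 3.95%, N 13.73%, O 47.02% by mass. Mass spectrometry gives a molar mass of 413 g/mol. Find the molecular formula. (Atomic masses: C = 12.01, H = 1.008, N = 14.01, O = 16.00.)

Assume 100 g: 35.3 g C, 3.95 g H, 13.73 g N, 47.02 g O.
n(C) = 35.3/12.01 = 2.939, n(H) = 3.95/1.008 = 3.919, n(N) = 13.73/14.01 = 0.98, n(O) = 47.02/16.00 = 2.939
Smallest is N at 0.98 mol; normalising gives C 2.999, H 3.999, N 1.000, O 2.999
≈ 3:4:1:3 → C3H4NO3
Empirical-formula mass = 102.07 g/mol
n = 413 / 102.07 = 4.05 ≈ 4
Molecular formula = (C3H4NO3)×4 = C12H16N4O12

C12H16N4O12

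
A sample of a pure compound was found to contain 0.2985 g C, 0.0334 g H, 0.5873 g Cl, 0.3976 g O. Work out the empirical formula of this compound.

Moles — C: 0.2985 / 12.01 = 0.02485 mol; H: 0.0334 / 1.008 = 0.03313 mol; Cl: 0.5873 / 35.45 = 0.01657 mol; O: 0.3976 / 16.00 = 0.02485 mol
Divide by the smallest (0.01657 mol Cl): C 1.500, H 2.000, Cl 1.000, O 1.500
Scaling by 2: C 3.00, H 4.00, Cl 2.00, O 3.00 → C3H4Cl2O3

C3H4Cl2O3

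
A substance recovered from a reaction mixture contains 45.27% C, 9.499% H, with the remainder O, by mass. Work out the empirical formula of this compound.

Assume 100 g: 45.27 g C, 9.499 g H, 45.231 g O.
Moles — C: 45.27 / 12.01 = 3.769 mol; H: 9.499 / 1.008 = 9.424 mol; O: 45.231 / 16.00 = 2.827 mol
Ratios (÷ 2.827): C 1.333, H 3.334, O 1.000
Scaling by 3: C 4.00, H 10.00, O 3.00 → C4H10O3

C4H10O3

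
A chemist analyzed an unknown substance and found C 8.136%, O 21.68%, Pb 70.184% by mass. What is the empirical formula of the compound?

C2O4Pb

Assume 100 g: 8.136 g C, 21.68 g O, 70.184 g Pb.
C: 8.136 g ÷ 12.01 g/mol = 0.6774 mol
O: 21.68 g ÷ 16.00 g/mol = 1.355 mol
Pb: 70.184 g ÷ 207.2 g/mol = 0.3387 mol
Ratios (÷ 0.3387): C 2.000, O 4.000, Pb 1.000
→ C2O4Pb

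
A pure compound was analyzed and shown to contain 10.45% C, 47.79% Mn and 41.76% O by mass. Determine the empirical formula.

CMnO3

Assume 100 g: 10.45 g C, 47.79 g Mn, 41.76 g O.
C: 10.45 g ÷ 12.01 g/mol = 0.8701 mol
Mn: 47.79 g ÷ 54.94 g/mol = 0.8699 mol
O: 41.76 g ÷ 16.00 g/mol = 2.61 mol
Smallest is Mn at 0.8699 mol; normalising gives C 1.000, Mn 1.000, O 3.000
Ratio ≈ 1:1:3, so the empirical formula is CMnO3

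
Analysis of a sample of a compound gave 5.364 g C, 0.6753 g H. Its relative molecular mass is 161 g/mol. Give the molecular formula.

C12H18

n(C) = 5.364/12.01 = 0.4466, n(H) = 0.6753/1.008 = 0.6699
Divide by the smallest (0.4466 mol C): C 1.000, H 1.500
Multiply by 2: C 2.00, H 3.00 → C2H3
Empirical-formula mass = 27.04 g/mol
n = 161 / 27.04 = 5.95 ≈ 6
Molecular formula = (C2H3)×6 = C12H18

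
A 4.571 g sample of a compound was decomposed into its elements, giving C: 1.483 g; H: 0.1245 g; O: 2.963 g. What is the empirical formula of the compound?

C2H2O3

n(C) = 1.483/12.01 = 0.1235, n(H) = 0.1245/1.008 = 0.1235, n(O) = 2.963/16.00 = 0.1852
Ratios (÷ 0.1235): C 1.000, H 1.000, O 1.500
Multiply by 2: C 2.00, H 2.00, O 3.00 → C2H2O3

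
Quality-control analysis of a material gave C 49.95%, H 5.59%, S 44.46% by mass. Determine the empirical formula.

C3H4S

Assume 100 g: 49.95 g C, 5.59 g H, 44.46 g S.
Moles — C: 49.95 / 12.01 = 4.159 mol; H: 5.59 / 1.008 = 5.546 mol; S: 44.46 / 32.07 = 1.386 mol
Smallest is S at 1.386 mol; normalising gives C 3.000, H 4.000, S 1.000
≈ 3:4:1 → C3H4S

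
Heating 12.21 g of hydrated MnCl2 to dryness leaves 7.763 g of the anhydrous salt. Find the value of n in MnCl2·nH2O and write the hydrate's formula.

Mass of water lost = 12.21 − 7.763 = 4.447 g → 4.447 / 18.02 = 0.2468 mol H2O
Molar mass of MnCl2 = 125.84 g/mol → mol MnCl2 = 7.763 / 125.84 = 0.06169
n = 0.2468 / 0.06169 = 4.00 ≈ 4 → MnCl2·4H2O

MnCl2·4H2O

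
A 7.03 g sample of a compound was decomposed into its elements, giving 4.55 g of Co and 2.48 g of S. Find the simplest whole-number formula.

CoS

Moles — Co: 4.55 / 58.93 = 0.07721 mol; S: 2.48 / 32.07 = 0.07733 mol
Divide by the smallest (0.07721 mol Co): Co 1.000, S 1.002
Ratio ≈ 1:1, so the empirical formula is CoS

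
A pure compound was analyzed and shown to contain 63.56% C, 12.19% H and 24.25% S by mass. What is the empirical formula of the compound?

C7H16S

Assume 100 g: 63.56 g C, 12.19 g H, 24.25 g S.
n(C) = 63.56/12.01 = 5.292, n(H) = 12.19/1.008 = 12.09, n(S) = 24.25/32.07 = 0.7562
Ratios (÷ 0.7562): C 6.999, H 15.993, S 1.000
Ratio ≈ 7:16:1, so the empirical formula is C7H16S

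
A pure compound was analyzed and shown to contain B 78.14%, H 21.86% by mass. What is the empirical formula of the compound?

BH3

Assume 100 g: 78.14 g B, 21.86 g H.
B: 78.14 g ÷ 10.81 g/mol = 7.228 mol
H: 21.86 g ÷ 1.008 g/mol = 21.69 mol
Divide by the smallest (7.228 mol B): B 1.000, H 3.000
≈ 1:3 → BH3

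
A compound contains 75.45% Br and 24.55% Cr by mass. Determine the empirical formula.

Assume 100 g: 75.45 g Br, 24.55 g Cr.
Br: 75.45 g ÷ 79.90 g/mol = 0.9443 mol
Cr: 24.55 g ÷ 52.00 g/mol = 0.4721 mol
Ratios (÷ 0.4721): Br 2.000, Cr 1.000
Ratio ≈ 2:1, so the empirical formula is Br2Cr

Br2Cr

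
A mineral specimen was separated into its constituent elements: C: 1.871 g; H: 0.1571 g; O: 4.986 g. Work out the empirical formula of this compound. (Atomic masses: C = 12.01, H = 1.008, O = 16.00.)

Moles — C: 1.871 / 12.01 = 0.1558 mol; H: 0.1571 / 1.008 = 0.1559 mol; O: 4.986 / 16.00 = 0.3116 mol
Divide by the smallest (0.1558 mol C): C 1.000, H 1.000, O 2.000
Ratio ≈ 1:1:2, so the empirical formula is CHO2

CHO2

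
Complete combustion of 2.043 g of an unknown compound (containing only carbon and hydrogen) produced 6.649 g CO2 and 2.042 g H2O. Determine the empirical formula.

C2H3

mol C = 6.649 / 44.01 = 0.1511; mass C = 0.1511 × 12.01 = 1.814 g
mol H = 2 × (2.042 / 18.02) = 0.2266; mass H = 0.2266 × 1.008 = 0.2285 g
Ratios (÷ 0.1511): C 1.000, H 1.500
Scaling by 2: C 2.00, H 3.00 → C2H3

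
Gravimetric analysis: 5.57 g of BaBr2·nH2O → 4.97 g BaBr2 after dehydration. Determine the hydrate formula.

Mass of water lost = 5.57 − 4.97 = 0.6 g → 0.6 / 18.02 = 0.0333 mol H2O
Molar mass of BaBr2 = 297.13 g/mol → mol BaBr2 = 4.97 / 297.13 = 0.01673
n = 0.0333 / 0.01673 = 1.99 ≈ 2 → BaBr2·2H2O

BaBr2·2H2O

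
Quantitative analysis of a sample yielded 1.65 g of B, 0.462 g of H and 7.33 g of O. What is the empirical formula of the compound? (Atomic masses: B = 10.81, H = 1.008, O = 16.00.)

B: 1.65 g ÷ 10.81 g/mol = 0.1526 mol
H: 0.462 g ÷ 1.008 g/mol = 0.4583 mol
O: 7.33 g ÷ 16.00 g/mol = 0.4581 mol
Smallest is B at 0.1526 mol; normalising gives B 1.000, H 3.003, O 3.001
Ratio ≈ 1:3:3, so the empirical formula is BH3O3

BH3O3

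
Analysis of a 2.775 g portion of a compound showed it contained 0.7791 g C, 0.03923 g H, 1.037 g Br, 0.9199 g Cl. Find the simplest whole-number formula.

C: 0.7791 g ÷ 12.01 g/mol = 0.06487 mol
H: 0.03923 g ÷ 1.008 g/mol = 0.03892 mol
Br: 1.037 g ÷ 79.90 g/mol = 0.01298 mol
Cl: 0.9199 g ÷ 35.45 g/mol = 0.02595 mol
Ratios (÷ 0.01298): C 4.998, H 2.999, Br 1.000, Cl 1.999
Ratio ≈ 5:3:1:2, so the empirical formula is C5H3BrCl2

C5H3BrCl2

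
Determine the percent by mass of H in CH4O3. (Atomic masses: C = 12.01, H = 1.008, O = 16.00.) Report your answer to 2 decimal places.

Molar mass = 1(12.01) + 4(1.008) + 3(16.00) = 64.042 g/mol
Mass of H per mole = 4 × 1.008 = 4.032 g
% H = 4.032 / 64.042 × 100 = 6.30%

6.30%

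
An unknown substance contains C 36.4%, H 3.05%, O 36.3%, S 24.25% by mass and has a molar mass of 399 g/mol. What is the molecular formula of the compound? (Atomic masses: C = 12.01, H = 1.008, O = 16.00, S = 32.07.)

C12H12O9S3

Assume 100 g: 36.4 g C, 3.05 g H, 36.3 g O, 24.25 g S.
C: 36.4 g ÷ 12.01 g/mol = 3.031 mol
H: 3.05 g ÷ 1.008 g/mol = 3.026 mol
O: 36.3 g ÷ 16.00 g/mol = 2.269 mol
S: 24.25 g ÷ 32.07 g/mol = 0.7562 mol
Divide by the smallest (0.7562 mol S): C 4.008, H 4.002, O 3.000, S 1.000
Ratio ≈ 4:4:3:1, so the empirical formula is C4H4O3S
Empirical-formula mass = 132.14 g/mol
n = 399 / 132.14 = 3.02 ≈ 3
Molecular formula = (C4H4O3S)×3 = C12H12O9S3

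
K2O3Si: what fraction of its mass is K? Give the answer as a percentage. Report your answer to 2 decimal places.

50.68%

Molar mass = 2(39.10) + 3(16.00) + 1(28.09) = 154.290 g/mol
Mass of K per mole = 2 × 39.10 = 78.200 g
% K = 78.200 / 154.290 × 100 = 50.68%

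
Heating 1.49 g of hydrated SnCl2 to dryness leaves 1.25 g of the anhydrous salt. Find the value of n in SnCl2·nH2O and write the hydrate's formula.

SnCl2·2H2O

Mass of water lost = 1.49 − 1.25 = 0.24 g → 0.24 / 18.02 = 0.01332 mol H2O
Molar mass of SnCl2 = 189.61 g/mol → mol SnCl2 = 1.25 / 189.61 = 0.006592
n = 0.01332 / 0.006592 = 2.02 ≈ 2 → SnCl2·2H2O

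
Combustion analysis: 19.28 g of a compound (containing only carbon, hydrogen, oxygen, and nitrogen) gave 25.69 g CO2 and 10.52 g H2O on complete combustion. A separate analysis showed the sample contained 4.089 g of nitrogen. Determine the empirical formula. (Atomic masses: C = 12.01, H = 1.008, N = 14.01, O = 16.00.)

C4H8N2O3

mol C = 25.69 / 44.01 = 0.5837; mass C = 0.5837 × 12.01 = 7.011 g
mol H = 2 × (10.52 / 18.02) = 1.168; mass H = 1.168 × 1.008 = 1.177 g
mol N = 4.089 / 14.01 = 0.2919
mass O = 19.28 − (12.28) = 7.003 g → mol O = 0.4377
Divide by the smallest (0.2919 mol N): C 2.000, H 4.000, N 1.000, O 1.500
×2: C 4.00, H 8.00, N 2.00, O 3.00 → C4H8N2O3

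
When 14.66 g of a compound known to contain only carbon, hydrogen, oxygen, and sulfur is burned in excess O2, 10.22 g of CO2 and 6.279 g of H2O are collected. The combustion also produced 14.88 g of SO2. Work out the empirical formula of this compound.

CH3OS

mol C = 10.22 / 44.01 = 0.2322; mass C = 0.2322 × 12.01 = 2.789 g
mol H = 2 × (6.279 / 18.02) = 0.6969; mass H = 0.6969 × 1.008 = 0.7025 g
mol S = 14.88 / 64.07 = 0.2322; mass S = 7.448 g
mass O = 14.66 − (10.94) = 3.720 g → mol O = 0.2325
Divide by the smallest (0.2322 mol C): C 1.000, H 3.001, O 1.001, S 1.000
→ CH3OS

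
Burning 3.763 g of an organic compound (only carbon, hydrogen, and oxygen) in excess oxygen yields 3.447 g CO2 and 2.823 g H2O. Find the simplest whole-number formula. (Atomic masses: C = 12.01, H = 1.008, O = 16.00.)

CH4O2

mol C = 3.447 / 44.01 = 0.07832; mass C = 0.07832 × 12.01 = 0.9407 g
mol H = 2 × (2.823 / 18.02) = 0.3133; mass H = 0.3133 × 1.008 = 0.3158 g
mass O = 3.763 − (1.256) = 2.507 g → mol O = 0.1567
Ratios (÷ 0.07832): C 1.000, H 4.000, O 2.000
≈ 1:4:2 → CH4O2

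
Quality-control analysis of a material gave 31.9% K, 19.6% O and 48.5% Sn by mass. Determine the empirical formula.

Assume 100 g: 31.9 g K, 19.6 g O, 48.5 g Sn.
K: 31.9 g ÷ 39.10 g/mol = 0.8159 mol
O: 19.6 g ÷ 16.00 g/mol = 1.225 mol
Sn: 48.5 g ÷ 118.71 g/mol = 0.4086 mol
Divide by the smallest (0.4086 mol Sn): K 1.997, O 2.998, Sn 1.000
≈ 2:3:1 → K2O3Sn

K2O3Sn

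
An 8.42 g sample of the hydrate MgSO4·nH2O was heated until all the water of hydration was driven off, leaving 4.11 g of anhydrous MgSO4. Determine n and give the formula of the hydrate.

Mass of water lost = 8.42 − 4.11 = 4.31 g → 4.31 / 18.02 = 0.2392 mol H2O
Molar mass of MgSO4 = 120.38 g/mol → mol MgSO4 = 4.11 / 120.38 = 0.03414
n = 0.2392 / 0.03414 = 7.01 ≈ 7 → MgSO4·7H2O

MgSO4·7H2O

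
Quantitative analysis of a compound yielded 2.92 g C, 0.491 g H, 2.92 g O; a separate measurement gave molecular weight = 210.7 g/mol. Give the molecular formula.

C8H16O6

n(C) = 2.92/12.01 = 0.2431, n(H) = 0.491/1.008 = 0.4871, n(O) = 2.92/16.00 = 0.1825
Smallest is O at 0.1825 mol; normalising gives C 1.332, H 2.669, O 1.000
×3: C 4.00, H 8.01, O 3.00 → C4H8O3
Empirical-formula mass = 104.10 g/mol
n = 210.7 / 104.10 = 2.02 ≈ 2
Molecular formula = (C4H8O3)×2 = C8H16O6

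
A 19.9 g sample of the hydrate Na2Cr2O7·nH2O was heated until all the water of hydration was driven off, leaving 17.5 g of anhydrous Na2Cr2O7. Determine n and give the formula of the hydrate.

Na2Cr2O7·2H2O

Mass of water lost = 19.9 − 17.5 = 2.4 g → 2.4 / 18.02 = 0.1332 mol H2O
Molar mass of Na2Cr2O7 = 261.98 g/mol → mol Na2Cr2O7 = 17.5 / 261.98 = 0.0668
n = 0.1332 / 0.0668 = 1.99 ≈ 2 → Na2Cr2O7·2H2O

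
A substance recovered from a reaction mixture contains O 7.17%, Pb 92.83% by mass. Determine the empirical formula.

Assume 100 g: 7.17 g O, 92.83 g Pb.
O: 7.17 g ÷ 16.00 g/mol = 0.4481 mol
Pb: 92.83 g ÷ 207.2 g/mol = 0.448 mol
Ratios (÷ 0.448): O 1.000, Pb 1.000
≈ 1:1 → OPb

OPb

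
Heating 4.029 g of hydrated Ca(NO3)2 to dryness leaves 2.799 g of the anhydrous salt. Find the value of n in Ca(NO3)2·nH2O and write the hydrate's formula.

Mass of water lost = 4.029 − 2.799 = 1.23 g → 1.23 / 18.02 = 0.06826 mol H2O
Molar mass of Ca(NO3)2 = 164.10 g/mol → mol Ca(NO3)2 = 2.799 / 164.10 = 0.01706
n = 0.06826 / 0.01706 = 4.00 ≈ 4 → Ca(NO3)2·4H2O

Ca(NO3)2·4H2O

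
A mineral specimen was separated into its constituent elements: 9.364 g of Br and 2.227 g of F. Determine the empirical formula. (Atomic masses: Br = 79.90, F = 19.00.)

BrF

Moles — Br: 9.364 / 79.90 = 0.1172 mol; F: 2.227 / 19.00 = 0.1172 mol
Smallest is Br at 0.1172 mol; normalising gives Br 1.000, F 1.000
≈ 1:1 → BrF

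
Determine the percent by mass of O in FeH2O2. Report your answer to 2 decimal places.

Molar mass = 1(55.85) + 2(1.008) + 2(16.00) = 89.866 g/mol
Mass of O per mole = 2 × 16.00 = 32.000 g
% O = 32.000 / 89.866 × 100 = 35.61%

35.61%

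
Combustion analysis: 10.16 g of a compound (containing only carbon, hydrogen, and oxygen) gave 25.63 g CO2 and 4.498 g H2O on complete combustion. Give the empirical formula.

mol C = 25.63 / 44.01 = 0.5824; mass C = 0.5824 × 12.01 = 6.994 g
mol H = 2 × (4.498 / 18.02) = 0.4992; mass H = 0.4992 × 1.008 = 0.5032 g
mass O = 10.16 − (7.497) = 2.663 g → mol O = 0.1664
Divide by the smallest (0.1664 mol O): C 3.500, H 3.000, O 1.000
Multiply by 2: C 7.00, H 6.00, O 2.00 → C7H6O2

C7H6O2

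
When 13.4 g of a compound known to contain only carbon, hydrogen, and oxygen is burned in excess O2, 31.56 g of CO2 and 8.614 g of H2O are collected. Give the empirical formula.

C3H4O

mol C = 31.56 / 44.01 = 0.7171; mass C = 0.7171 × 12.01 = 8.612 g
mol H = 2 × (8.614 / 18.02) = 0.9560; mass H = 0.9560 × 1.008 = 0.9637 g
mass O = 13.4 − (9.576) = 3.824 g → mol O = 0.2390
Ratios (÷ 0.239): C 3.001, H 4.000, O 1.000
→ C3H4O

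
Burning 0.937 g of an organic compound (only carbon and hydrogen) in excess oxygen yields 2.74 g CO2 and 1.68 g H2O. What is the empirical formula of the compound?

mol C = 2.74 / 44.01 = 0.06226; mass C = 0.06226 × 12.01 = 0.7477 g
mol H = 2 × (1.68 / 18.02) = 0.1865; mass H = 0.1865 × 1.008 = 0.1880 g
Ratios (÷ 0.06226): C 1.000, H 2.995
Ratio ≈ 1:3, so the empirical formula is CH3

CH3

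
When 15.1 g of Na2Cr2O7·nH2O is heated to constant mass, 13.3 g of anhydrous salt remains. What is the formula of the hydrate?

Na2Cr2O7·2H2O

Mass of water lost = 15.1 − 13.3 = 1.8 g → 1.8 / 18.02 = 0.09989 mol H2O
Molar mass of Na2Cr2O7 = 261.98 g/mol → mol Na2Cr2O7 = 13.3 / 261.98 = 0.05077
n = 0.09989 / 0.05077 = 1.97 ≈ 2 → Na2Cr2O7·2H2O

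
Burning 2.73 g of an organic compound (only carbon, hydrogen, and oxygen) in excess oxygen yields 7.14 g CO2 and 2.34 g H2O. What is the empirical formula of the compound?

C5H8O

mol C = 7.14 / 44.01 = 0.1622; mass C = 0.1622 × 12.01 = 1.948 g
mol H = 2 × (2.34 / 18.02) = 0.2597; mass H = 0.2597 × 1.008 = 0.2618 g
mass O = 2.73 − (2.210) = 0.5198 g → mol O = 0.03248
Ratios (÷ 0.03248): C 4.994, H 7.995, O 1.000
Ratio ≈ 5:8:1, so the empirical formula is C5H8O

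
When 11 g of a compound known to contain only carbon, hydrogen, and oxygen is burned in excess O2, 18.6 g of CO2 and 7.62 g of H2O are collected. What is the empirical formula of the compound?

mol C = 18.6 / 44.01 = 0.4226; mass C = 0.4226 × 12.01 = 5.076 g
mol H = 2 × (7.62 / 18.02) = 0.8457; mass H = 0.8457 × 1.008 = 0.8525 g
mass O = 11 − (5.928) = 5.072 g → mol O = 0.3170
Divide by the smallest (0.317 mol O): C 1.333, H 2.668, O 1.000
×3: C 4.00, H 8.00, O 3.00 → C4H8O3

C4H8O3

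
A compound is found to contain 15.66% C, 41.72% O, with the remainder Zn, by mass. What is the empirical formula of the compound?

Assume 100 g: 15.66 g C, 41.72 g O, 42.62 g Zn.
Moles — C: 15.66 / 12.01 = 1.304 mol; O: 41.72 / 16.00 = 2.607 mol; Zn: 42.62 / 65.38 = 0.6519 mol
Divide by the smallest (0.6519 mol Zn): C 2.000, O 4.000, Zn 1.000
Ratio ≈ 2:4:1, so the empirical formula is C2O4Zn

C2O4Zn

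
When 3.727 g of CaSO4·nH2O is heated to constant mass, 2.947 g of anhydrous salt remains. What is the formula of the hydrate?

CaSO4·2H2O

Mass of water lost = 3.727 − 2.947 = 0.78 g → 0.78 / 18.02 = 0.04329 mol H2O
Molar mass of CaSO4 = 136.15 g/mol → mol CaSO4 = 2.947 / 136.15 = 0.02165
n = 0.04329 / 0.02165 = 2.00 ≈ 2 → CaSO4·2H2O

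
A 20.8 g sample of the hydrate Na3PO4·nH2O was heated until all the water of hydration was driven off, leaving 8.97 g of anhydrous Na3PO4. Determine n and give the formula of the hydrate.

Na3PO4·12H2O

Mass of water lost = 20.8 − 8.97 = 11.83 g → 11.83 / 18.02 = 0.6565 mol H2O
Molar mass of Na3PO4 = 163.94 g/mol → mol Na3PO4 = 8.97 / 163.94 = 0.05472
n = 0.6565 / 0.05472 = 12.00 ≈ 12 → Na3PO4·12H2O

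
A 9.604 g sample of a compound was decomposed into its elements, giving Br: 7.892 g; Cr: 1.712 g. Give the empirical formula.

Br3Cr

n(Br) = 7.892/79.90 = 0.09877, n(Cr) = 1.712/52.00 = 0.03292
Smallest is Cr at 0.03292 mol; normalising gives Br 3.000, Cr 1.000
Ratio ≈ 3:1, so the empirical formula is Br3Cr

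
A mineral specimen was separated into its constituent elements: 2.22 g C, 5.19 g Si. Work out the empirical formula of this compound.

n(C) = 2.22/12.01 = 0.1848, n(Si) = 5.19/28.09 = 0.1848
Smallest is Si at 0.1848 mol; normalising gives C 1.000, Si 1.000
≈ 1:1 → CSi

CSi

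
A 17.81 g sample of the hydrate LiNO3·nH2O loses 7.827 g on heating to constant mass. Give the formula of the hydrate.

LiNO3·3H2O

Mass of anhydrous LiNO3 = 17.81 − 7.827 = 9.983 g
mol H2O = 7.827 / 18.02 = 0.4344
Molar mass of LiNO3 = 68.95 g/mol → mol LiNO3 = 9.983 / 68.95 = 0.1448
n = 0.4344 / 0.1448 = 3.00 ≈ 3 → LiNO3·3H2O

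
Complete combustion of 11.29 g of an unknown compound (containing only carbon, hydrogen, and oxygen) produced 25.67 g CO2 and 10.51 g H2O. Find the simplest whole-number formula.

mol C = 25.67 / 44.01 = 0.5833; mass C = 0.5833 × 12.01 = 7.005 g
mol H = 2 × (10.51 / 18.02) = 1.166; mass H = 1.166 × 1.008 = 1.176 g
mass O = 11.29 − (8.181) = 3.109 g → mol O = 0.1943
Ratios (÷ 0.1943): C 3.002, H 6.003, O 1.000
→ C3H6O

C3H6O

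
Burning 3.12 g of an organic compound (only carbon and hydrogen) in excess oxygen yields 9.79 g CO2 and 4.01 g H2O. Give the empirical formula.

mol C = 9.79 / 44.01 = 0.2224; mass C = 0.2224 × 12.01 = 2.672 g
mol H = 2 × (4.01 / 18.02) = 0.4451; mass H = 0.4451 × 1.008 = 0.4486 g
Smallest is C at 0.2224 mol; normalising gives C 1.000, H 2.001
→ CH2

CH2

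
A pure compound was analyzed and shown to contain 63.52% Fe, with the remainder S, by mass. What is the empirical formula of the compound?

FeS

Assume 100 g: 63.52 g Fe, 36.48 g S.
n(Fe) = 63.52/55.85 = 1.137, n(S) = 36.48/32.07 = 1.138
Ratios (÷ 1.137): Fe 1.000, S 1.000
→ FeS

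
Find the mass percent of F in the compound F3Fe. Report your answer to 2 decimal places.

50.51%

Molar mass = 3(19.00) + 1(55.85) = 112.850 g/mol
Mass of F per mole = 3 × 19.00 = 57.000 g
% F = 57.000 / 112.850 × 100 = 50.51%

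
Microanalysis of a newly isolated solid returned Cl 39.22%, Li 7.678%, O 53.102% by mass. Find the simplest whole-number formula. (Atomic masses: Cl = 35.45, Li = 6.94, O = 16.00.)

Assume 100 g: 39.22 g Cl, 7.678 g Li, 53.102 g O.
Moles — Cl: 39.22 / 35.45 = 1.106 mol; Li: 7.678 / 6.94 = 1.106 mol; O: 53.102 / 16.00 = 3.319 mol
Smallest is Li at 1.106 mol; normalising gives Cl 1.000, Li 1.000, O 3.000
→ ClLiO3

ClLiO3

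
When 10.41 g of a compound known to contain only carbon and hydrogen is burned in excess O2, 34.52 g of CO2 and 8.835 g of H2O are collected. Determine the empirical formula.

C4H5

mol C = 34.52 / 44.01 = 0.7844; mass C = 0.7844 × 12.01 = 9.420 g
mol H = 2 × (8.835 / 18.02) = 0.9806; mass H = 0.9806 × 1.008 = 0.9884 g
Divide by the smallest (0.7844 mol C): C 1.000, H 1.250
Scaling by 4: C 4.00, H 5.00 → C4H5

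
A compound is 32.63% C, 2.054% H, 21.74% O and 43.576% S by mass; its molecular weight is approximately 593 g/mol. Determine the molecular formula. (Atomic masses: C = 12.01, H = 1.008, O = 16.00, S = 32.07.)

Assume 100 g: 32.63 g C, 2.054 g H, 21.74 g O, 43.576 g S.
Moles — C: 32.63 / 12.01 = 2.717 mol; H: 2.054 / 1.008 = 2.038 mol; O: 21.74 / 16.00 = 1.359 mol; S: 43.576 / 32.07 = 1.359 mol
Divide by the smallest (1.359 mol O): C 2.000, H 1.500, O 1.000, S 1.000
×2: C 4.00, H 3.00, O 2.00, S 2.00 → C4H3O2S2
Empirical-formula mass = 147.20 g/mol
n = 593 / 147.20 = 4.03 ≈ 4
Molecular formula = (C4H3O2S2)×4 = C16H12O8S8

C16H12O8S8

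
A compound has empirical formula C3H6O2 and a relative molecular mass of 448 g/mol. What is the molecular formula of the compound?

Empirical-formula mass = 74.08 g/mol
n = 448 / 74.08 = 6.05 ≈ 6
Molecular formula = (C3H6O2)6 = C18H36O12

C18H36O12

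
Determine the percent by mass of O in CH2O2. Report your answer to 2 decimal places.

69.53%

Molar mass = 1(12.01) + 2(1.008) + 2(16.00) = 46.026 g/mol
Mass of O per mole = 2 × 16.00 = 32.000 g
% O = 32.000 / 46.026 × 100 = 69.53%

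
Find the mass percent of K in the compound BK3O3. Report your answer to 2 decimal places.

Molar mass = 1(10.81) + 3(39.10) + 3(16.00) = 176.110 g/mol
Mass of K per mole = 3 × 39.10 = 117.300 g
% K = 117.300 / 176.110 × 100 = 66.61%

66.61%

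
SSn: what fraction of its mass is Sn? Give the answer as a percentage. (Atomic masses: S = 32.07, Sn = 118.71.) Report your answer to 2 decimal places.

78.73%

Molar mass = 1(32.07) + 1(118.71) = 150.780 g/mol
Mass of Sn per mole = 1 × 118.71 = 118.710 g
% Sn = 118.710 / 150.780 × 100 = 78.73%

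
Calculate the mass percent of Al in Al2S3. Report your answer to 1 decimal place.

35.9%

Molar mass = 2(26.98) + 3(32.07) = 150.170 g/mol
Mass of Al per mole = 2 × 26.98 = 53.960 g
% Al = 53.960 / 150.170 × 100 = 35.9%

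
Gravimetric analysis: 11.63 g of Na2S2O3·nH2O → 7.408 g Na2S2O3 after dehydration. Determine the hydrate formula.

Na2S2O3·5H2O

Mass of water lost = 11.63 − 7.408 = 4.222 g → 4.222 / 18.02 = 0.2343 mol H2O
Molar mass of Na2S2O3 = 158.12 g/mol → mol Na2S2O3 = 7.408 / 158.12 = 0.04685
n = 0.2343 / 0.04685 = 5.00 ≈ 5 → Na2S2O3·5H2O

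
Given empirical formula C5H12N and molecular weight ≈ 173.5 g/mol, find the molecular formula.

Empirical-formula mass = 86.16 g/mol
n = 173.5 / 86.16 = 2.01 ≈ 2
Molecular formula = (C5H12N)2 = C10H24N2

C10H24N2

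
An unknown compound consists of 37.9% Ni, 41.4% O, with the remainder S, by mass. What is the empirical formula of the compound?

Assume 100 g: 37.9 g Ni, 41.4 g O, 20.7 g S.
Ni: 37.9 g ÷ 58.69 g/mol = 0.6458 mol
O: 41.4 g ÷ 16.00 g/mol = 2.587 mol
S: 20.7 g ÷ 32.07 g/mol = 0.6455 mol
Divide by the smallest (0.6455 mol S): Ni 1.000, O 4.009, S 1.000
Ratio ≈ 1:4:1, so the empirical formula is NiO4S

NiO4S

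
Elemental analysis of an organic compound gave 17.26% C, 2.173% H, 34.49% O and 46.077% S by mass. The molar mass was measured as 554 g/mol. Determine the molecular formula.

Assume 100 g: 17.26 g C, 2.173 g H, 34.49 g O, 46.077 g S.
Moles — C: 17.26 / 12.01 = 1.437 mol; H: 2.173 / 1.008 = 2.156 mol; O: 34.49 / 16.00 = 2.156 mol; S: 46.077 / 32.07 = 1.437 mol
Ratios (÷ 1.437): C 1.000, H 1.500, O 1.500, S 1.000
Scaling by 2: C 2.00, H 3.00, O 3.00, S 2.00 → C2H3O3S2
Empirical-formula mass = 139.18 g/mol
n = 554 / 139.18 = 3.98 ≈ 4
Molecular formula = (C2H3O3S2)×4 = C8H12O12S8

C8H12O12S8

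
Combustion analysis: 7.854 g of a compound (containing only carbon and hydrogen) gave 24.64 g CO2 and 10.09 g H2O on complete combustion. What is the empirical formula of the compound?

mol C = 24.64 / 44.01 = 0.5599; mass C = 0.5599 × 12.01 = 6.724 g
mol H = 2 × (10.09 / 18.02) = 1.120; mass H = 1.120 × 1.008 = 1.129 g
Divide by the smallest (0.5599 mol C): C 1.000, H 2.000
≈ 1:2 → CH2

CH2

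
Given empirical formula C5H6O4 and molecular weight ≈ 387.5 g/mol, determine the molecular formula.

Empirical-formula mass = 130.10 g/mol
n = 387.5 / 130.10 = 2.98 ≈ 3
Molecular formula = (C5H6O4)3 = C15H18O12

C15H18O12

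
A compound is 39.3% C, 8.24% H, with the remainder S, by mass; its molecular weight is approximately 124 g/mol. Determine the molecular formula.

C4H10S2

Assume 100 g: 39.3 g C, 8.24 g H, 52.46 g S.
Moles — C: 39.3 / 12.01 = 3.272 mol; H: 8.24 / 1.008 = 8.175 mol; S: 52.46 / 32.07 = 1.636 mol
Smallest is S at 1.636 mol; normalising gives C 2.000, H 4.997, S 1.000
≈ 2:5:1 → C2H5S
Empirical-formula mass = 61.13 g/mol
n = 124 / 61.13 = 2.03 ≈ 2
Molecular formula = (C2H5S)×2 = C4H10S2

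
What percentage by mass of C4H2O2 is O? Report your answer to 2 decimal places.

39.00%

Molar mass = 4(12.01) + 2(1.008) + 2(16.00) = 82.056 g/mol
Mass of O per mole = 2 × 16.00 = 32.000 g
% O = 32.000 / 82.056 × 100 = 39.00%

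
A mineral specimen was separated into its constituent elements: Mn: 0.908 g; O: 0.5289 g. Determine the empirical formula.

MnO2

Moles — Mn: 0.908 / 54.94 = 0.01653 mol; O: 0.5289 / 16.00 = 0.03306 mol
Ratios (÷ 0.01653): Mn 1.000, O 2.000
≈ 1:2 → MnO2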